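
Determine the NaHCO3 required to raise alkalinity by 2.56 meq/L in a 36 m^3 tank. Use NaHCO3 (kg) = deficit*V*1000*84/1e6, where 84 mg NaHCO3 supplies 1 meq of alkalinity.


Tank volume in L = 36 m^3 * 1000 = 36000 L
Total meq required = 2.56 meq/L * 36000 L = 92160 meq
NaHCO3 mass = 92160 meq * 84 mg/meq / 1e6 = 7.74144 kg

7.74144 kg


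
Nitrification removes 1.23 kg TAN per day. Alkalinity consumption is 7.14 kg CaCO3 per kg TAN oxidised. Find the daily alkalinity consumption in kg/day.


Alkalinity factor: 7.14 kg CaCO3 consumed per kg TAN nitrified
alk = 1.23 kg TAN * 7.14 = 8.7822 kg CaCO3/day

8.7822 kg CaCO3/day


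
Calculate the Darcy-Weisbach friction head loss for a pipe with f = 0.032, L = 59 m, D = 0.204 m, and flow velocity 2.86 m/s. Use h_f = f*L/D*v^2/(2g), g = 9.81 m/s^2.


v^2 = 2.86^2 = 8.1796 m^2/s^2
L/D = 59/0.204 = 289.21569
h_f = f*(L/D)*v^2/(2g) = 0.032 * 289.21569 * 8.1796 / 19.62 = 3.85838 m

3.85838 m


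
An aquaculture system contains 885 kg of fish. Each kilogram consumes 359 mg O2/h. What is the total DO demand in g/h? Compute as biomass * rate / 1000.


Total O2 consumption (mg/h) = 885 kg * 359 mg/(kg*h) = 317715 mg/h
Convert to g/h: 317715 / 1000 = 317.715 g/h

317.715 g/h


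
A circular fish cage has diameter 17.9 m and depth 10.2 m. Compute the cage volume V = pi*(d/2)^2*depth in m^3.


r = d/2 = 17.9/2 = 8.95 m
Base area = pi*r^2 = pi*8.95^2 = 251.64943 m^2
Volume = 251.64943 * 10.2 = 2566.82 m^3

2566.82 m^3


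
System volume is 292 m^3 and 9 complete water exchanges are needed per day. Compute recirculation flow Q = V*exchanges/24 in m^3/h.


Daily recirculation volume = 292 m^3 * 9 = 2628 m^3/day
Flow rate Q = daily volume / 24 h = 2628 / 24 = 109.5 m^3/h

109.5 m^3/h


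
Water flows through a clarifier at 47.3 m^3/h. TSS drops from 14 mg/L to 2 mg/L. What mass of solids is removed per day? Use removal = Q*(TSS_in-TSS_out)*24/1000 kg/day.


Concentration drop: TSS_in - TSS_out = 14 - 2 = 12 mg/L
Hourly solids removed = Q * dTSS = 47.3 m^3/h * 12 mg/L = 567.6 g/h  (m^3/h * mg/L = g/h)
Daily solids removed = 567.6 * 24 = 13622.4 g/day
Convert g to kg: 13622.4 / 1000 = 13.6224 kg/day

13.6224 kg/day


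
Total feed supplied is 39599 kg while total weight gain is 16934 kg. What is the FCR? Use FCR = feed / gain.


FCR = feed consumed / weight gained
FCR = 39599 kg / 16934 kg = 2.33843

2.33843


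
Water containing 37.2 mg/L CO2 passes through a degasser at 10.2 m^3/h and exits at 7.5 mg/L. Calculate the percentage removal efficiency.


CO2_out / CO2_in = 7.5 / 37.2 = 0.2016129
Fraction remaining = 0.2016129
efficiency = (1 - 0.2016129) * 100 = 79.8387 %

79.8387 %


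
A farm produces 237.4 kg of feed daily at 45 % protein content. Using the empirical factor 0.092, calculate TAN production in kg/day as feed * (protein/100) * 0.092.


Protein in feed = 237.4 * 45/100 = 106.83 kg/day
TAN = protein * 0.092 = 106.83 * 0.092 = 9.82836 kg/day

9.82836 kg/day


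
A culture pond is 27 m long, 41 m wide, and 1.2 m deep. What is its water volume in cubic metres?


Base area = L * W = 27 * 41 = 1107 m^2
Volume = area * depth = 1107 * 1.2 = 1328.4 m^3

1328.4 m^3


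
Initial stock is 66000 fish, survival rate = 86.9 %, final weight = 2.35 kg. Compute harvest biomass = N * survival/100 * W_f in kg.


Survivors = 66000 * 86.9/100 = 57354 fish
Harvest biomass = survivors * W_f = 57354 * 2.35 = 134781.9 kg

134781.9 kg


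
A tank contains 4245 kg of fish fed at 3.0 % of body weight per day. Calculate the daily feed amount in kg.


Feeding rate fraction = 3.0% / 100 = 0.03
Daily feed = 4245 kg * 0.03 = 127.35 kg/day

127.35 kg/day


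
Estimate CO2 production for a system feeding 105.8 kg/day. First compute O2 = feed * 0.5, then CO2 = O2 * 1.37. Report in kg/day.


O2 = 105.8 * 0.5 = 52.9
CO2 = 52.9 * 1.37 = 72.473

72.473 kg/day


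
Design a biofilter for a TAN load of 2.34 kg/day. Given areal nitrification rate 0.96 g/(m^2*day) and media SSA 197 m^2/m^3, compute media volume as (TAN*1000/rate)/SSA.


A = 2.34*1000 / 0.96 = 2437.5 m^2
V = 2437.5 / 197 = 12.3731

12.3731 m^3


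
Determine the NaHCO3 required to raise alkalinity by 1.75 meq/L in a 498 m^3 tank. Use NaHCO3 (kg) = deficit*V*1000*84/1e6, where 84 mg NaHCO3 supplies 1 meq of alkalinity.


Tank volume in L = 498 m^3 * 1000 = 498000 L
Total meq required = 1.75 meq/L * 498000 L = 871500 meq
NaHCO3 mass = 871500 meq * 84 mg/meq / 1e6 = 73.206 kg

73.206 kg


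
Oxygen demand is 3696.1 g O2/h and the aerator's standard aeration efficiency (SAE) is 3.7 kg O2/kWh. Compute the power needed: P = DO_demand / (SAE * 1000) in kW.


SAE in g O2/kWh = 3.7 * 1000 = 3700 g/kWh
P = DO_demand / SAE_g = 3696.1 / 3700 = 0.998946 kW

0.998946 kW


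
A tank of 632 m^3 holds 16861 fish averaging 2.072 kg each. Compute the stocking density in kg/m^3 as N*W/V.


Total biomass = 16861 fish * 2.072 kg = 34935.992 kg
Density = total biomass / volume = 34935.992 / 632 = 55.2785 kg/m^3

55.2785 kg/m^3


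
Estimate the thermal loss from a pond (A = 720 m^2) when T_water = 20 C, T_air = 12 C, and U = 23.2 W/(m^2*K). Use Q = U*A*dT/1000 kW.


Temperature difference dT = 20 - 12 = 8 K
Heat loss (W) = U * A * dT = 23.2 * 720 * 8 = 133632 W
Convert to kW: 133632 / 1000 = 133.632 kW

133.632 kW


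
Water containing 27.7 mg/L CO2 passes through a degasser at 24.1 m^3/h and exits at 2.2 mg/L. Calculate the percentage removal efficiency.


CO2_out / CO2_in = 2.2 / 27.7 = 0.079422383
Fraction remaining = 0.079422383
efficiency = (1 - 0.079422383) * 100 = 92.0578 %

92.0578 %


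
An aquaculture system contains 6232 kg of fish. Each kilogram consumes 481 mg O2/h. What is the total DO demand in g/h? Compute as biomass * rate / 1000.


Total O2 consumption (mg/h) = 6232 kg * 481 mg/(kg*h) = 2997592 mg/h
Convert to g/h: 2997592 / 1000 = 2997.592 g/h

2997.592 g/h


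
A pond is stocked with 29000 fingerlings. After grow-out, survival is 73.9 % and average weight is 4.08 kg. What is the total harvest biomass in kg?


Survivors = 29000 * 73.9/100 = 21431 fish
Harvest biomass = survivors * W_f = 21431 * 4.08 = 87438.48 kg

87438.48 kg


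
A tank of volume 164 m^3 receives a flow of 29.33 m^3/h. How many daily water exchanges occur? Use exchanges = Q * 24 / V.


Daily flow volume = 29.33 m^3/h * 24 h = 703.92 m^3/day
Exchanges = daily flow / tank volume = 703.92 / 164 = 4.2922 exchanges/day

4.2922 exchanges/day


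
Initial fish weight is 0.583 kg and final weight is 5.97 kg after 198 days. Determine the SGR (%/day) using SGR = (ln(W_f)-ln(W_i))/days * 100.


ln(W_f) = ln(5.97) = 1.7867469
ln(W_i) = ln(0.583) = -0.53956809
ln(W_f) - ln(W_i) = 1.7867469 - -0.53956809 = 2.326315
SGR = 2.326315 / 198 * 100 = 1.17491 %/day

1.17491 %/day


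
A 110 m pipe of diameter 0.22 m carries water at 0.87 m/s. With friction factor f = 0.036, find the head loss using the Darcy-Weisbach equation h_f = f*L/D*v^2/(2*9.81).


v^2 = 0.87^2 = 0.7569 m^2/s^2
L/D = 110/0.22 = 500
h_f = f*(L/D)*v^2/(2g) = 0.036 * 500 * 0.7569 / 19.62 = 0.694404 m

0.694404 m


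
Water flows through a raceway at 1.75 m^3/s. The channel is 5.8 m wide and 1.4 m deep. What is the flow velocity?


Cross-sectional area = W * d = 5.8 * 1.4 = 8.12 m^2
Velocity = Q / A = 1.75 / 8.12 = 0.215517 m/s

0.215517 m/s


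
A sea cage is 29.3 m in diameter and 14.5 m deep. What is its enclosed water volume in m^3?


r = d/2 = 29.3/2 = 14.65 m
Base area = pi*r^2 = pi*14.65^2 = 674.25647 m^2
Volume = 674.25647 * 14.5 = 9776.72 m^3

9776.72 m^3


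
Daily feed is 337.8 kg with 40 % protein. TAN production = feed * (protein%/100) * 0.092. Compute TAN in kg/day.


Protein in feed = 337.8 * 40/100 = 135.12 kg/day
TAN = protein * 0.092 = 135.12 * 0.092 = 12.43104 kg/day

12.43104 kg/day


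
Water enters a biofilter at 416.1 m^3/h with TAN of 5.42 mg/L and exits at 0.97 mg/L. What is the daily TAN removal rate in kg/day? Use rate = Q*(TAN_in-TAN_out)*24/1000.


Concentration drop: TAN_in - TAN_out = 5.42 - 0.97 = 4.45 mg/L
Hourly TAN removed = Q * dTAN = 416.1 m^3/h * 4.45 mg/L = 1851.645 g/h  (m^3/h * mg/L = g/h)
Daily TAN removed = 1851.645 * 24 = 44439.48 g/day
Convert to kg/day: 44439.48 / 1000 = 44.43948 kg/day

44.43948 kg/day


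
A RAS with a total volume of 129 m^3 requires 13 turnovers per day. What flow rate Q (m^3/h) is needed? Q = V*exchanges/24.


Daily recirculation volume = 129 m^3 * 13 = 1677 m^3/day
Flow rate Q = daily volume / 24 h = 1677 / 24 = 69.875 m^3/h

69.875 m^3/h


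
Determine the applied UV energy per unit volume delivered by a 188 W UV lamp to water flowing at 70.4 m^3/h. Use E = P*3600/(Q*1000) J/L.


Energy delivered per hour = 188 W * 3600 s = 676800 J/h
Volume treated per hour = 70.4 m^3/h * 1000 = 70400 L/h
dose = 676800 / 70400 = 9.61364 J/L

9.61364 J/L


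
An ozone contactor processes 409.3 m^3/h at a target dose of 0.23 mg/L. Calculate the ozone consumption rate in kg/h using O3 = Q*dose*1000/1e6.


O3 demand (mg/h) = Q * dose * 1000 = 409.3 * 0.23 * 1000 = 94139 mg/h
Convert mg to kg: 94139 / 1e6 = 0.094139 kg/h

0.094139 kg/h


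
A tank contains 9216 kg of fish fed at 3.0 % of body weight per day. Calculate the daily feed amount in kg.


Feeding rate fraction = 3.0% / 100 = 0.03
Daily feed = 9216 kg * 0.03 = 276.48 kg/day

276.48 kg/day


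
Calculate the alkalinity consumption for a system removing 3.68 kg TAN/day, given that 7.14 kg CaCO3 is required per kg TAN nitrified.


Alkalinity factor: 7.14 kg CaCO3 consumed per kg TAN nitrified
alk = 3.68 kg TAN * 7.14 = 26.2752 kg CaCO3/day

26.2752 kg CaCO3/day


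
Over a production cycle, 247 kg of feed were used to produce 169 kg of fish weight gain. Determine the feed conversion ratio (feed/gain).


FCR = feed consumed / weight gained
FCR = 247 kg / 169 kg = 1.46154

1.46154


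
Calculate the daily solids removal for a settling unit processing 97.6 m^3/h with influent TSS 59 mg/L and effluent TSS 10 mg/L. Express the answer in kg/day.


Concentration drop: TSS_in - TSS_out = 59 - 10 = 49 mg/L
Hourly solids removed = Q * dTSS = 97.6 m^3/h * 49 mg/L = 4782.4 g/h  (m^3/h * mg/L = g/h)
Daily solids removed = 4782.4 * 24 = 114777.6 g/day
Convert g to kg: 114777.6 / 1000 = 114.7776 kg/day

114.7776 kg/day


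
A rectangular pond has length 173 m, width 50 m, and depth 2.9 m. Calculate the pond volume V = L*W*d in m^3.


Base area = L * W = 173 * 50 = 8650 m^2
Volume = area * depth = 8650 * 2.9 = 25085 m^3

25085 m^3


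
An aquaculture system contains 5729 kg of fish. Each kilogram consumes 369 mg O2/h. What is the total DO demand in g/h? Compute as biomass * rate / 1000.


Total O2 consumption (mg/h) = 5729 kg * 369 mg/(kg*h) = 2114001 mg/h
Convert to g/h: 2114001 / 1000 = 2114.001 g/h

2114.001 g/h


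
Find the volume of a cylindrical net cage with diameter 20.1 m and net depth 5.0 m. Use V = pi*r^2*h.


r = d/2 = 20.1/2 = 10.05 m
Base area = pi*r^2 = pi*10.05^2 = 317.30871 m^2
Volume = 317.30871 * 5.0 = 1586.54 m^3

1586.54 m^3


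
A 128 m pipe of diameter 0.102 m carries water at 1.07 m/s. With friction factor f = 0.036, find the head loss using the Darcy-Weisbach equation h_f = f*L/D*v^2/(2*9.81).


v^2 = 1.07^2 = 1.1449 m^2/s^2
L/D = 128/0.102 = 1254.902
h_f = f*(L/D)*v^2/(2g) = 0.036 * 1254.902 * 1.1449 / 19.62 = 2.63622 m

2.63622 m


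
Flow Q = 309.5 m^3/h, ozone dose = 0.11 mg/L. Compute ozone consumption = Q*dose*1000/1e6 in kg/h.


O3 demand (mg/h) = Q * dose * 1000 = 309.5 * 0.11 * 1000 = 34045 mg/h
Convert mg to kg: 34045 / 1e6 = 0.034045 kg/h

0.034045 kg/h


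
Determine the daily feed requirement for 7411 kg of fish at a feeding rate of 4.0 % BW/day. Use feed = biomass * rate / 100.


Feeding rate fraction = 4.0% / 100 = 0.04
Daily feed = 7411 kg * 0.04 = 296.44 kg/day

296.44 kg/day


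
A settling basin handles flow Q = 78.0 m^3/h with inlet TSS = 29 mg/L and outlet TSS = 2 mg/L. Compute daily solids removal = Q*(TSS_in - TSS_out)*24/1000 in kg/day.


Concentration drop: TSS_in - TSS_out = 29 - 2 = 27 mg/L
Hourly solids removed = Q * dTSS = 78.0 m^3/h * 27 mg/L = 2106 g/h  (m^3/h * mg/L = g/h)
Daily solids removed = 2106 * 24 = 50544 g/day
Convert g to kg: 50544 / 1000 = 50.544 kg/day

50.544 kg/day


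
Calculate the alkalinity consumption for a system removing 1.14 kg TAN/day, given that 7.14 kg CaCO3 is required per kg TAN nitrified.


Alkalinity factor: 7.14 kg CaCO3 consumed per kg TAN nitrified
alk = 1.14 kg TAN * 7.14 = 8.1396 kg CaCO3/day

8.1396 kg CaCO3/day


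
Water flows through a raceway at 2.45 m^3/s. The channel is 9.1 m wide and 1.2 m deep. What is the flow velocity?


Cross-sectional area = W * d = 9.1 * 1.2 = 10.92 m^2
Velocity = Q / A = 2.45 / 10.92 = 0.224359 m/s

0.224359 m/s


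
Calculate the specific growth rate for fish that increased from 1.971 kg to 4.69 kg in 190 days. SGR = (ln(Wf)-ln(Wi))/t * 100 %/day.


ln(W_f) = ln(4.69) = 1.5454326
ln(W_i) = ln(1.971) = 0.67854103
ln(W_f) - ln(W_i) = 1.5454326 - 0.67854103 = 0.86689157
SGR = 0.86689157 / 190 * 100 = 0.456259 %/day

0.456259 %/day


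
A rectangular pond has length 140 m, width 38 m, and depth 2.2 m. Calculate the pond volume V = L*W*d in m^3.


Base area = L * W = 140 * 38 = 5320 m^2
Volume = area * depth = 5320 * 2.2 = 11704 m^3

11704 m^3


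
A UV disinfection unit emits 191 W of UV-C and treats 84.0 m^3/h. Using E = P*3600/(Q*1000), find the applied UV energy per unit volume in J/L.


Energy delivered per hour = 191 W * 3600 s = 687600 J/h
Volume treated per hour = 84.0 m^3/h * 1000 = 84000 L/h
dose = 687600 / 84000 = 8.18571 J/L

8.18571 J/L


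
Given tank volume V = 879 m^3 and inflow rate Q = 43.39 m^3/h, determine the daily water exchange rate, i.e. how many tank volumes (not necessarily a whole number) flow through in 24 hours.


Daily flow volume = 43.39 m^3/h * 24 h = 1041.36 m^3/day
Exchanges = daily flow / tank volume = 1041.36 / 879 = 1.18471 exchanges/day

1.18471 exchanges/day


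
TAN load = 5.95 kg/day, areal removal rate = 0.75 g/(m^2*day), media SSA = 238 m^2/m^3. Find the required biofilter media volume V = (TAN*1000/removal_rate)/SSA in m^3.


A = 5.95*1000 / 0.75 = 7933.3333 m^2
V = 7933.3333 / 238 = 33.3333

33.3333 m^3


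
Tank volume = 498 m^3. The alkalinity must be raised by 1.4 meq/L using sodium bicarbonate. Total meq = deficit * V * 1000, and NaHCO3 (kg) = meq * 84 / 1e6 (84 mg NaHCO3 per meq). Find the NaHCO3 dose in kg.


Tank volume in L = 498 m^3 * 1000 = 498000 L
Total meq required = 1.4 meq/L * 498000 L = 697200 meq
NaHCO3 mass = 697200 meq * 84 mg/meq / 1e6 = 58.5648 kg

58.5648 kg


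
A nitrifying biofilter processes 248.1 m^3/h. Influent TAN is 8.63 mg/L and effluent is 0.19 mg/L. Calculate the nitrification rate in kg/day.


Concentration drop: TAN_in - TAN_out = 8.63 - 0.19 = 8.44 mg/L
Hourly TAN removed = Q * dTAN = 248.1 m^3/h * 8.44 mg/L = 2093.964 g/h  (m^3/h * mg/L = g/h)
Daily TAN removed = 2093.964 * 24 = 50255.136 g/day
Convert to kg/day: 50255.136 / 1000 = 50.255136 kg/day

50.255136 kg/day


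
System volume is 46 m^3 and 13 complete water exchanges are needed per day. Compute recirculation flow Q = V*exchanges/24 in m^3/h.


Daily recirculation volume = 46 m^3 * 13 = 598 m^3/day
Flow rate Q = daily volume / 24 h = 598 / 24 = 24.9167 m^3/h

24.9167 m^3/h


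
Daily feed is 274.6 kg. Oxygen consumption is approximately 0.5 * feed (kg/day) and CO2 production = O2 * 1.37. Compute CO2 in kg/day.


O2 = 274.6 * 0.5 = 137.3
CO2 = 137.3 * 1.37 = 188.101

188.101 kg/day


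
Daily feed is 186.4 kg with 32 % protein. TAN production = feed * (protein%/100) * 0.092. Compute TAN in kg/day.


Protein in feed = 186.4 * 32/100 = 59.648 kg/day
TAN = protein * 0.092 = 59.648 * 0.092 = 5.487616 kg/day

5.487616 kg/day


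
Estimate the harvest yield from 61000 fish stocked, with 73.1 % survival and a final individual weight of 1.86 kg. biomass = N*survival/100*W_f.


Survivors = 61000 * 73.1/100 = 44591 fish
Harvest biomass = survivors * W_f = 44591 * 1.86 = 82939.26 kg

82939.26 kg


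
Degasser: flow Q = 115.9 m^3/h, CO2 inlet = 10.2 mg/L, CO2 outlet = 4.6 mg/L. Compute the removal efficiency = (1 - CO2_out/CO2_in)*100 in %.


CO2_out / CO2_in = 4.6 / 10.2 = 0.45098039
Fraction remaining = 0.45098039
efficiency = (1 - 0.45098039) * 100 = 54.902 %

54.902 %


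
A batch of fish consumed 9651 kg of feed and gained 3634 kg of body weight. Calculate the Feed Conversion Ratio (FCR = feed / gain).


FCR = feed consumed / weight gained
FCR = 9651 kg / 3634 kg = 2.65575

2.65575


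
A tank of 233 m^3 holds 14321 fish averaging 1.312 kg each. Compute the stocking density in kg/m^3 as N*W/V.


Total biomass = 14321 fish * 1.312 kg = 18789.152 kg
Density = total biomass / volume = 18789.152 / 233 = 80.6401 kg/m^3

80.6401 kg/m^3


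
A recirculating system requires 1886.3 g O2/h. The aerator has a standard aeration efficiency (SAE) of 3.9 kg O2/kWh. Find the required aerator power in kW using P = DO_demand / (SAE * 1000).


SAE in g O2/kWh = 3.9 * 1000 = 3900 g/kWh
P = DO_demand / SAE_g = 1886.3 / 3900 = 0.483667 kW

0.483667 kW


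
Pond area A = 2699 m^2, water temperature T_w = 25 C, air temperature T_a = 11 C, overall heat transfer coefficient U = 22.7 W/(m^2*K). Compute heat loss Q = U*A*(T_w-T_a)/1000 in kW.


Temperature difference dT = 25 - 11 = 14 K
Heat loss (W) = U * A * dT = 22.7 * 2699 * 14 = 857742.2 W
Convert to kW: 857742.2 / 1000 = 857.7422 kW

857.7422 kW


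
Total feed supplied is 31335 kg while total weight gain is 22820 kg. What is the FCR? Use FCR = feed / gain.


FCR = feed consumed / weight gained
FCR = 31335 kg / 22820 kg = 1.37314

1.37314


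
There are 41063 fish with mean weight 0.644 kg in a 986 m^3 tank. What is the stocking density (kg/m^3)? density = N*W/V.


Total biomass = 41063 fish * 0.644 kg = 26444.572 kg
Density = total biomass / volume = 26444.572 / 986 = 26.8201 kg/m^3

26.8201 kg/m^3


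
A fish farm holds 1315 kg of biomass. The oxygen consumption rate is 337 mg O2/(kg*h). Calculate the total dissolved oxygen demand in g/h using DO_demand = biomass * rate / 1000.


Total O2 consumption (mg/h) = 1315 kg * 337 mg/(kg*h) = 443155 mg/h
Convert to g/h: 443155 / 1000 = 443.155 g/h

443.155 g/h


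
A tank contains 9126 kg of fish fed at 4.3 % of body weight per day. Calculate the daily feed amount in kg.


Feeding rate fraction = 4.3% / 100 = 0.043
Daily feed = 9126 kg * 0.043 = 392.418 kg/day

392.418 kg/day


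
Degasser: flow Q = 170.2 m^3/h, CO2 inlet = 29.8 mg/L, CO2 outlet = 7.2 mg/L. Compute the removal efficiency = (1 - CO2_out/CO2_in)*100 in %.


CO2_out / CO2_in = 7.2 / 29.8 = 0.24161074
Fraction remaining = 0.24161074
efficiency = (1 - 0.24161074) * 100 = 75.8389 %

75.8389 %


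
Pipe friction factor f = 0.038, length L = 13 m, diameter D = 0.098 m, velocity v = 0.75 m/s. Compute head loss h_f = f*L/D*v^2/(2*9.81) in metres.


v^2 = 0.75^2 = 0.5625 m^2/s^2
L/D = 13/0.098 = 132.65306
h_f = f*(L/D)*v^2/(2g) = 0.038 * 132.65306 * 0.5625 / 19.62 = 0.144519 m

0.144519 m


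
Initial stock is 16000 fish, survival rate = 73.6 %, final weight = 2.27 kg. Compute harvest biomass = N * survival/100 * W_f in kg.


Survivors = 16000 * 73.6/100 = 11776 fish
Harvest biomass = survivors * W_f = 11776 * 2.27 = 26731.52 kg

26731.52 kg


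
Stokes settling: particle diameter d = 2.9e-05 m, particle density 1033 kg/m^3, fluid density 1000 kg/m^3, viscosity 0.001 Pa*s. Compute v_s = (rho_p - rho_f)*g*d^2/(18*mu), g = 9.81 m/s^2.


Density difference: rho_p - rho_f = 1033 - 1000 = 33 kg/m^3
d^2 = (2.9e-05)^2 = 8.41e-10 m^2
Numerator = (rho_p - rho_f) * g * d^2 = 33 * 9.81 * 8.41e-10 = 2.7225693e-07
Denominator = 18 * mu = 18 * 0.001 = 0.018
v_s = 2.7225693e-07 / 0.018 = 1.51254e-05 m/s
Check: Re = rho_f * v_s * d / mu = 1000 * 1.51254e-05 * 2.9e-05 / 0.001 = 4.39e-04 < 1, so Stokes' law applies.

1.51254e-05 m/s


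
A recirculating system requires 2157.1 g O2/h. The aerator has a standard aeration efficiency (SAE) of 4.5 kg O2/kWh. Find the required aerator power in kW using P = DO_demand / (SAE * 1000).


SAE in g O2/kWh = 4.5 * 1000 = 4500 g/kWh
P = DO_demand / SAE_g = 2157.1 / 4500 = 0.479356 kW

0.479356 kW


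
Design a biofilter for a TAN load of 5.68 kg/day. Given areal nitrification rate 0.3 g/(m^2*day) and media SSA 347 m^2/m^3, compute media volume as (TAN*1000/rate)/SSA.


A = 5.68*1000 / 0.3 = 18933.333 m^2
V = 18933.333 / 347 = 54.5629

54.5629 m^3


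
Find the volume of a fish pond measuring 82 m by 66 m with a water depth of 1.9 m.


Base area = L * W = 82 * 66 = 5412 m^2
Volume = area * depth = 5412 * 1.9 = 10282.8 m^3

10282.8 m^3


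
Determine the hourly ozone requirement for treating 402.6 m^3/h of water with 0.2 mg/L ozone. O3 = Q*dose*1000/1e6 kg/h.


O3 demand (mg/h) = Q * dose * 1000 = 402.6 * 0.2 * 1000 = 80520 mg/h
Convert mg to kg: 80520 / 1e6 = 0.08052 kg/h

0.08052 kg/h


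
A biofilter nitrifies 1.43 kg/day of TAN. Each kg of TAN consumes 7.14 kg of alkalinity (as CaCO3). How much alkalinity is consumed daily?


Alkalinity factor: 7.14 kg CaCO3 consumed per kg TAN nitrified
alk = 1.43 kg TAN * 7.14 = 10.2102 kg CaCO3/day

10.2102 kg CaCO3/day


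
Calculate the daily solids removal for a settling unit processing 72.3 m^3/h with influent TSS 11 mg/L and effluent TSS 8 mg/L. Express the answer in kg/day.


Concentration drop: TSS_in - TSS_out = 11 - 8 = 3 mg/L
Hourly solids removed = Q * dTSS = 72.3 m^3/h * 3 mg/L = 216.9 g/h  (m^3/h * mg/L = g/h)
Daily solids removed = 216.9 * 24 = 5205.6 g/day
Convert g to kg: 5205.6 / 1000 = 5.2056 kg/day

5.2056 kg/day


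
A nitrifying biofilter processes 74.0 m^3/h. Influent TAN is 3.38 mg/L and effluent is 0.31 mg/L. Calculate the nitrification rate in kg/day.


Concentration drop: TAN_in - TAN_out = 3.38 - 0.31 = 3.07 mg/L
Hourly TAN removed = Q * dTAN = 74.0 m^3/h * 3.07 mg/L = 227.18 g/h  (m^3/h * mg/L = g/h)
Daily TAN removed = 227.18 * 24 = 5452.32 g/day
Convert to kg/day: 5452.32 / 1000 = 5.45232 kg/day

5.45232 kg/day


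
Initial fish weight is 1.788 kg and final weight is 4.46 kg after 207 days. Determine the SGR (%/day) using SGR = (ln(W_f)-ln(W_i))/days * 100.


ln(W_f) = ln(4.46) = 1.4951488
ln(W_i) = ln(1.788) = 0.58109768
ln(W_f) - ln(W_i) = 1.4951488 - 0.58109768 = 0.91405112
SGR = 0.91405112 / 207 * 100 = 0.441571 %/day

0.441571 %/day


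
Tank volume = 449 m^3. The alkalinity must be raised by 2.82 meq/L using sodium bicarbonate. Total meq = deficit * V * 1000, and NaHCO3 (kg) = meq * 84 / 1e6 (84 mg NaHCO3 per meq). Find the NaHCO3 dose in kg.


Tank volume in L = 449 m^3 * 1000 = 449000 L
Total meq required = 2.82 meq/L * 449000 L = 1266180 meq
NaHCO3 mass = 1266180 meq * 84 mg/meq / 1e6 = 106.359 kg

106.359 kg


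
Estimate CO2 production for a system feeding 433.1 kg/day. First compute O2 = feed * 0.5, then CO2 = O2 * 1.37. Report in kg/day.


O2 = 433.1 * 0.5 = 216.55
CO2 = 216.55 * 1.37 = 296.6735

296.6735 kg/day


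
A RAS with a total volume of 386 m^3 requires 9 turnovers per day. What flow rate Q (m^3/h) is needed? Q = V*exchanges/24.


Daily recirculation volume = 386 m^3 * 9 = 3474 m^3/day
Flow rate Q = daily volume / 24 h = 3474 / 24 = 144.75 m^3/h

144.75 m^3/h


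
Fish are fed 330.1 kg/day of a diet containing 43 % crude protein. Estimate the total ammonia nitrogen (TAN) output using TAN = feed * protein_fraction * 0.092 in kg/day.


Protein in feed = 330.1 * 43/100 = 141.943 kg/day
TAN = protein * 0.092 = 141.943 * 0.092 = 13.058756 kg/day

13.058756 kg/day


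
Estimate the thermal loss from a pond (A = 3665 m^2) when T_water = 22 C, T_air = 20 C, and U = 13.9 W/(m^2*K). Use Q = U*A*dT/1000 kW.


Temperature difference dT = 22 - 20 = 2 K
Heat loss (W) = U * A * dT = 13.9 * 3665 * 2 = 101887 W
Convert to kW: 101887 / 1000 = 101.887 kW

101.887 kW


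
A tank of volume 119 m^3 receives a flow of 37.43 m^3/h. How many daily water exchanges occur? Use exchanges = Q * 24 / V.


Daily flow volume = 37.43 m^3/h * 24 h = 898.32 m^3/day
Exchanges = daily flow / tank volume = 898.32 / 119 = 7.54891 exchanges/day

7.54891 exchanges/day


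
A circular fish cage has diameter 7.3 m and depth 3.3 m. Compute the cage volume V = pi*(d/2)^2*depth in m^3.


r = d/2 = 7.3/2 = 3.65 m
Base area = pi*r^2 = pi*3.65^2 = 41.853868 m^2
Volume = 41.853868 * 3.3 = 138.118 m^3

138.118 m^3


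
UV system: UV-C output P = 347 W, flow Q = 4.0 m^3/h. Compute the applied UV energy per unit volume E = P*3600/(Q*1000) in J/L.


Energy delivered per hour = 347 W * 3600 s = 1249200 J/h
Volume treated per hour = 4.0 m^3/h * 1000 = 4000 L/h
dose = 1249200 / 4000 = 312.3 J/L

312.3 J/L


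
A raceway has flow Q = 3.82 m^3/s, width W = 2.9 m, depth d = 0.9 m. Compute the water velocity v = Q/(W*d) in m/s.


Cross-sectional area = W * d = 2.9 * 0.9 = 2.61 m^2
Velocity = Q / A = 3.82 / 2.61 = 1.4636 m/s

1.4636 m/s


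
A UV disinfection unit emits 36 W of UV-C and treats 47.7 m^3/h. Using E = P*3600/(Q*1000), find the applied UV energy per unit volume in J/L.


Energy delivered per hour = 36 W * 3600 s = 129600 J/h
Volume treated per hour = 47.7 m^3/h * 1000 = 47700 L/h
dose = 129600 / 47700 = 2.71698 J/L

2.71698 J/L


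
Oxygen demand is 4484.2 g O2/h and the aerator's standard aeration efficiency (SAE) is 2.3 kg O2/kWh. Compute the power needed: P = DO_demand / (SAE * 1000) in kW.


SAE in g O2/kWh = 2.3 * 1000 = 2300 g/kWh
P = DO_demand / SAE_g = 4484.2 / 2300 = 1.94965 kW

1.94965 kW


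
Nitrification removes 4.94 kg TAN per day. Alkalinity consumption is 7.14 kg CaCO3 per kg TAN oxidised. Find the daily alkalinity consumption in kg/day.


Alkalinity factor: 7.14 kg CaCO3 consumed per kg TAN nitrified
alk = 4.94 kg TAN * 7.14 = 35.2716 kg CaCO3/day

35.2716 kg CaCO3/day


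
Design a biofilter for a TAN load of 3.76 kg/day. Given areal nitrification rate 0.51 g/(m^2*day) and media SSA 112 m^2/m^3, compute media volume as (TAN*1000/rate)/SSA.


A = 3.76*1000 / 0.51 = 7372.549 m^2
V = 7372.549 / 112 = 65.8263

65.8263 m^3


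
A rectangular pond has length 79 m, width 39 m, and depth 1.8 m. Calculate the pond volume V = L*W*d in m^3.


Base area = L * W = 79 * 39 = 3081 m^2
Volume = area * depth = 3081 * 1.8 = 5545.8 m^3

5545.8 m^3


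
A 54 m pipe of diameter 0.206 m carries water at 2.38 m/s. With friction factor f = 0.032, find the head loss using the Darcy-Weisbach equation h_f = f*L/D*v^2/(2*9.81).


v^2 = 2.38^2 = 5.6644 m^2/s^2
L/D = 54/0.206 = 262.13592
h_f = f*(L/D)*v^2/(2g) = 0.032 * 262.13592 * 5.6644 / 19.62 = 2.42176 m

2.42176 m


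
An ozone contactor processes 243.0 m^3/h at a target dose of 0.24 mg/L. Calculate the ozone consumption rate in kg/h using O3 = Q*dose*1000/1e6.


O3 demand (mg/h) = Q * dose * 1000 = 243.0 * 0.24 * 1000 = 58320 mg/h
Convert mg to kg: 58320 / 1e6 = 0.05832 kg/h

0.05832 kg/h


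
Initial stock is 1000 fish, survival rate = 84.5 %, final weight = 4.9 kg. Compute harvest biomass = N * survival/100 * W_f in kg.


Survivors = 1000 * 84.5/100 = 845 fish
Harvest biomass = survivors * W_f = 845 * 4.9 = 4140.5 kg

4140.5 kg


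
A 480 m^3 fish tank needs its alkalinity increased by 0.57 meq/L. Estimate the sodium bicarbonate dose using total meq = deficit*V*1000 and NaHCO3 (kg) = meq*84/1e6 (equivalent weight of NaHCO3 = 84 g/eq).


Tank volume in L = 480 m^3 * 1000 = 480000 L
Total meq required = 0.57 meq/L * 480000 L = 273600 meq
NaHCO3 mass = 273600 meq * 84 mg/meq / 1e6 = 22.9824 kg

22.9824 kg


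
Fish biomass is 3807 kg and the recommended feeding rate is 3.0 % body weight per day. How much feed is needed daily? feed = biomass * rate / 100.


Feeding rate fraction = 3.0% / 100 = 0.03
Daily feed = 3807 kg * 0.03 = 114.21 kg/day

114.21 kg/day


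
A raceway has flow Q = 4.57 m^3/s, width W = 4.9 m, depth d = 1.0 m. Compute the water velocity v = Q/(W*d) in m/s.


Cross-sectional area = W * d = 4.9 * 1.0 = 4.9 m^2
Velocity = Q / A = 4.57 / 4.9 = 0.932653 m/s

0.932653 m/s


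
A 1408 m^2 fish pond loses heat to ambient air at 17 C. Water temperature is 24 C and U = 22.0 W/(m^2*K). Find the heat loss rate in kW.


Temperature difference dT = 24 - 17 = 7 K
Heat loss (W) = U * A * dT = 22.0 * 1408 * 7 = 216832 W
Convert to kW: 216832 / 1000 = 216.832 kW

216.832 kW


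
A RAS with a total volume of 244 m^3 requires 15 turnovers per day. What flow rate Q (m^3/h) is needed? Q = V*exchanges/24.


Daily recirculation volume = 244 m^3 * 15 = 3660 m^3/day
Flow rate Q = daily volume / 24 h = 3660 / 24 = 152.5 m^3/h

152.5 m^3/h


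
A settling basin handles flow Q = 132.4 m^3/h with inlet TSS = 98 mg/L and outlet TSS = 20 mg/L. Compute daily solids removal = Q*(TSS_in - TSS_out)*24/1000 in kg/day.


Concentration drop: TSS_in - TSS_out = 98 - 20 = 78 mg/L
Hourly solids removed = Q * dTSS = 132.4 m^3/h * 78 mg/L = 10327.2 g/h  (m^3/h * mg/L = g/h)
Daily solids removed = 10327.2 * 24 = 247852.8 g/day
Convert g to kg: 247852.8 / 1000 = 247.8528 kg/day

247.8528 kg/day


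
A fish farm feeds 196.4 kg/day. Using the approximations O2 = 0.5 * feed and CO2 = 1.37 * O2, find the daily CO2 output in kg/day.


O2 = 196.4 * 0.5 = 98.2
CO2 = 98.2 * 1.37 = 134.534

134.534 kg/day


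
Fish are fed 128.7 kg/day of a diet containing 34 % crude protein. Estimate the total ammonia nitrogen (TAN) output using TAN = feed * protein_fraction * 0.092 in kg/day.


Protein in feed = 128.7 * 34/100 = 43.758 kg/day
TAN = protein * 0.092 = 43.758 * 0.092 = 4.025736 kg/day

4.025736 kg/day


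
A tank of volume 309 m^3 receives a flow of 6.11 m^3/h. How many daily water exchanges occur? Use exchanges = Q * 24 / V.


Daily flow volume = 6.11 m^3/h * 24 h = 146.64 m^3/day
Exchanges = daily flow / tank volume = 146.64 / 309 = 0.474563 exchanges/day

0.474563 exchanges/day


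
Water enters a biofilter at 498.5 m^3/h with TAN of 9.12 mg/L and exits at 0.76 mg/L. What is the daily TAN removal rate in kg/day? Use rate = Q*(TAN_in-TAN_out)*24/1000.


Concentration drop: TAN_in - TAN_out = 9.12 - 0.76 = 8.36 mg/L
Hourly TAN removed = Q * dTAN = 498.5 m^3/h * 8.36 mg/L = 4167.46 g/h  (m^3/h * mg/L = g/h)
Daily TAN removed = 4167.46 * 24 = 100019.04 g/day
Convert to kg/day: 100019.04 / 1000 = 100.01904 kg/day

100.01904 kg/day


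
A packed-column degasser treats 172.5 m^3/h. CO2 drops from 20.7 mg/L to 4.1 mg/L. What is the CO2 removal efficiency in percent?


CO2_out / CO2_in = 4.1 / 20.7 = 0.19806763
Fraction remaining = 0.19806763
efficiency = (1 - 0.19806763) * 100 = 80.1932 %

80.1932 %


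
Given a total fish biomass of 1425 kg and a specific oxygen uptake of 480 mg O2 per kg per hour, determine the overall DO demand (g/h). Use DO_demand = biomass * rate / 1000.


Total O2 consumption (mg/h) = 1425 kg * 480 mg/(kg*h) = 684000 mg/h
Convert to g/h: 684000 / 1000 = 684 g/h

684 g/h


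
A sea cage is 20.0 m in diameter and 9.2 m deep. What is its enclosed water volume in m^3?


r = d/2 = 20.0/2 = 10 m
Base area = pi*r^2 = pi*10^2 = 314.15927 m^2
Volume = 314.15927 * 9.2 = 2890.27 m^3

2890.27 m^3


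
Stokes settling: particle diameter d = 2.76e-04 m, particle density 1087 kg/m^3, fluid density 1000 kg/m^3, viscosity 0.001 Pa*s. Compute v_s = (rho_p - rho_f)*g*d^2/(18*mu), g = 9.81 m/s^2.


Density difference: rho_p - rho_f = 1087 - 1000 = 87 kg/m^3
d^2 = (2.76e-04)^2 = 7.6176e-08 m^2
Numerator = (rho_p - rho_f) * g * d^2 = 87 * 9.81 * 7.6176e-08 = 6.5013931e-05
Denominator = 18 * mu = 18 * 0.001 = 0.018
v_s = 6.5013931e-05 / 0.018 = 0.00361189 m/s
Check: Re = rho_f * v_s * d / mu = 1000 * 0.00361189 * 2.76e-04 / 0.001 = 0.997 < 1, so Stokes' law applies.

0.00361189 m/s


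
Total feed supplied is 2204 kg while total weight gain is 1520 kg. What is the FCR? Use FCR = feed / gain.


FCR = feed consumed / weight gained
FCR = 2204 kg / 1520 kg = 1.45

1.45


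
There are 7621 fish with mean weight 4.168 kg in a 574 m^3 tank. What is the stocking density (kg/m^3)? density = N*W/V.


Total biomass = 7621 fish * 4.168 kg = 31764.328 kg
Density = total biomass / volume = 31764.328 / 574 = 55.3386 kg/m^3

55.3386 kg/m^3


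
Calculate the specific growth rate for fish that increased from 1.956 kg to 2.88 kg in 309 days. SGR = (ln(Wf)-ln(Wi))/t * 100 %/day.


ln(W_f) = ln(2.88) = 1.0577903
ln(W_i) = ln(1.956) = 0.67090157
ln(W_f) - ln(W_i) = 1.0577903 - 0.67090157 = 0.38688873
SGR = 0.38688873 / 309 * 100 = 0.125207 %/day

0.125207 %/day


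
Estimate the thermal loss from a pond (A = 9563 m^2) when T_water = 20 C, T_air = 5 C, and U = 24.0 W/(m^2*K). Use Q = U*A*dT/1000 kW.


Temperature difference dT = 20 - 5 = 15 K
Heat loss (W) = U * A * dT = 24.0 * 9563 * 15 = 3442680 W
Convert to kW: 3442680 / 1000 = 3442.68 kW

3442.68 kW


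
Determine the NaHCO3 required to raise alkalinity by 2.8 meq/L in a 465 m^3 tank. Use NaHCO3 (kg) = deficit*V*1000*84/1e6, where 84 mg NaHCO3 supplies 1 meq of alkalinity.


Tank volume in L = 465 m^3 * 1000 = 465000 L
Total meq required = 2.8 meq/L * 465000 L = 1302000 meq
NaHCO3 mass = 1302000 meq * 84 mg/meq / 1e6 = 109.368 kg

109.368 kg


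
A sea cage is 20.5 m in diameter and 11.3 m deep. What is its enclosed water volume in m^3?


r = d/2 = 20.5/2 = 10.25 m
Base area = pi*r^2 = pi*10.25^2 = 330.06358 m^2
Volume = 330.06358 * 11.3 = 3729.72 m^3

3729.72 m^3


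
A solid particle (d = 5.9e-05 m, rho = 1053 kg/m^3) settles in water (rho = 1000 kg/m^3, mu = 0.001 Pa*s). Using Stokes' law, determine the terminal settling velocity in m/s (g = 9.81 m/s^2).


Density difference: rho_p - rho_f = 1053 - 1000 = 53 kg/m^3
d^2 = (5.9e-05)^2 = 3.481e-09 m^2
Numerator = (rho_p - rho_f) * g * d^2 = 53 * 9.81 * 3.481e-09 = 1.8098763e-06
Denominator = 18 * mu = 18 * 0.001 = 0.018
v_s = 1.8098763e-06 / 0.018 = 1.00549e-04 m/s
Check: Re = rho_f * v_s * d / mu = 1000 * 1.00549e-04 * 5.9e-05 / 0.001 = 0.00593 < 1, so Stokes' law applies.

1.00549e-04 m/s


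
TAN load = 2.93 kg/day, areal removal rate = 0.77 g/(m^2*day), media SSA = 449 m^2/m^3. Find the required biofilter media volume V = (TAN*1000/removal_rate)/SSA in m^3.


A = 2.93*1000 / 0.77 = 3805.1948 m^2
V = 3805.1948 / 449 = 8.47482

8.47482 m^3


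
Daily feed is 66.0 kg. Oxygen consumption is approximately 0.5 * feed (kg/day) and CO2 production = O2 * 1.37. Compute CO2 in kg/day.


O2 = 66.0 * 0.5 = 33
CO2 = 33 * 1.37 = 45.21

45.21 kg/day


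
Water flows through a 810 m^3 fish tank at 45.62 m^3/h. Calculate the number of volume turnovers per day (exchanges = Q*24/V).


Daily flow volume = 45.62 m^3/h * 24 h = 1094.88 m^3/day
Exchanges = daily flow / tank volume = 1094.88 / 810 = 1.3517 exchanges/day

1.3517 exchanges/day


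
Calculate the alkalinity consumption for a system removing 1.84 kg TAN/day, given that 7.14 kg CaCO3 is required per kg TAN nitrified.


Alkalinity factor: 7.14 kg CaCO3 consumed per kg TAN nitrified
alk = 1.84 kg TAN * 7.14 = 13.1376 kg CaCO3/day

13.1376 kg CaCO3/day


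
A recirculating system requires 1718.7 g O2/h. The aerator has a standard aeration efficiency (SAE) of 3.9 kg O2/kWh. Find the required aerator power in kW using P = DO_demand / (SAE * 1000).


SAE in g O2/kWh = 3.9 * 1000 = 3900 g/kWh
P = DO_demand / SAE_g = 1718.7 / 3900 = 0.440692 kW

0.440692 kW


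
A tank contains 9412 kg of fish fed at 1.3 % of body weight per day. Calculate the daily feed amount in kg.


Feeding rate fraction = 1.3% / 100 = 0.013
Daily feed = 9412 kg * 0.013 = 122.356 kg/day

122.356 kg/day


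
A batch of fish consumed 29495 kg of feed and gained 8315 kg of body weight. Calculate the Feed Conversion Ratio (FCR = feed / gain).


FCR = feed consumed / weight gained
FCR = 29495 kg / 8315 kg = 3.5472

3.5472


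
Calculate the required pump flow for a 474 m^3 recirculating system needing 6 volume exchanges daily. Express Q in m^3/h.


Daily recirculation volume = 474 m^3 * 6 = 2844 m^3/day
Flow rate Q = daily volume / 24 h = 2844 / 24 = 118.5 m^3/h

118.5 m^3/h


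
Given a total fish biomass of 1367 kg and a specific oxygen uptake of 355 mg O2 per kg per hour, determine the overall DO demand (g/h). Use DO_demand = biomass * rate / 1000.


Total O2 consumption (mg/h) = 1367 kg * 355 mg/(kg*h) = 485285 mg/h
Convert to g/h: 485285 / 1000 = 485.285 g/h

485.285 g/h


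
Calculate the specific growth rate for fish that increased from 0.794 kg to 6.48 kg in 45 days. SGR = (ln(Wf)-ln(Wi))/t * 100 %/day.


ln(W_f) = ln(6.48) = 1.8687205
ln(W_i) = ln(0.794) = -0.23067182
ln(W_f) - ln(W_i) = 1.8687205 - -0.23067182 = 2.0993923
SGR = 2.0993923 / 45 * 100 = 4.66532 %/day

4.66532 %/day


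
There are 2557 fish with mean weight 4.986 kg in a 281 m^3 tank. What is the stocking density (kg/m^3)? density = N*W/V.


Total biomass = 2557 fish * 4.986 kg = 12749.202 kg
Density = total biomass / volume = 12749.202 / 281 = 45.3708 kg/m^3

45.3708 kg/m^3


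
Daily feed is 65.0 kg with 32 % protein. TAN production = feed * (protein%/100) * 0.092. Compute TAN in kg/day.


Protein in feed = 65.0 * 32/100 = 20.8 kg/day
TAN = protein * 0.092 = 20.8 * 0.092 = 1.9136 kg/day

1.9136 kg/day


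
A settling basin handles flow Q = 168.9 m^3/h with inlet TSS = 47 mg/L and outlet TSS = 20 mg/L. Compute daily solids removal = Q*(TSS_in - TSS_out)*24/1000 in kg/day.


Concentration drop: TSS_in - TSS_out = 47 - 20 = 27 mg/L
Hourly solids removed = Q * dTSS = 168.9 m^3/h * 27 mg/L = 4560.3 g/h  (m^3/h * mg/L = g/h)
Daily solids removed = 4560.3 * 24 = 109447.2 g/day
Convert g to kg: 109447.2 / 1000 = 109.4472 kg/day

109.4472 kg/day


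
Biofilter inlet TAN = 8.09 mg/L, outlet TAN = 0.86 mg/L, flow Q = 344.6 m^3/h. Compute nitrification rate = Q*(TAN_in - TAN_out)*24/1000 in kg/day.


Concentration drop: TAN_in - TAN_out = 8.09 - 0.86 = 7.23 mg/L
Hourly TAN removed = Q * dTAN = 344.6 m^3/h * 7.23 mg/L = 2491.458 g/h  (m^3/h * mg/L = g/h)
Daily TAN removed = 2491.458 * 24 = 59794.992 g/day
Convert to kg/day: 59794.992 / 1000 = 59.794992 kg/day

59.794992 kg/day


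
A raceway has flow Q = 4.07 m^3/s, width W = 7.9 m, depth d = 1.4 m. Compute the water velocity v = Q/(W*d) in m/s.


Cross-sectional area = W * d = 7.9 * 1.4 = 11.06 m^2
Velocity = Q / A = 4.07 / 11.06 = 0.367993 m/s

0.367993 m/s


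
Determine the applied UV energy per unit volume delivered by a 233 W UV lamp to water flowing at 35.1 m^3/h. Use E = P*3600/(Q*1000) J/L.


Energy delivered per hour = 233 W * 3600 s = 838800 J/h
Volume treated per hour = 35.1 m^3/h * 1000 = 35100 L/h
dose = 838800 / 35100 = 23.8974 J/L

23.8974 J/L


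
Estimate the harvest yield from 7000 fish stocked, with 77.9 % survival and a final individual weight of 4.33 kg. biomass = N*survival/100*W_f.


Survivors = 7000 * 77.9/100 = 5453 fish
Harvest biomass = survivors * W_f = 5453 * 4.33 = 23611.49 kg

23611.49 kg


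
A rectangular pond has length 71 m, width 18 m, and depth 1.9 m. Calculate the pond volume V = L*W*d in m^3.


Base area = L * W = 71 * 18 = 1278 m^2
Volume = area * depth = 1278 * 1.9 = 2428.2 m^3

2428.2 m^3


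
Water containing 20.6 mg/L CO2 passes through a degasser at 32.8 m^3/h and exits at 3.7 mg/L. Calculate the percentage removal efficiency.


CO2_out / CO2_in = 3.7 / 20.6 = 0.17961165
Fraction remaining = 0.17961165
efficiency = (1 - 0.17961165) * 100 = 82.0388 %

82.0388 %


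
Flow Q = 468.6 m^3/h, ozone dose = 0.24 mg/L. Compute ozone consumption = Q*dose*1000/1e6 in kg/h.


O3 demand (mg/h) = Q * dose * 1000 = 468.6 * 0.24 * 1000 = 112464 mg/h
Convert mg to kg: 112464 / 1e6 = 0.112464 kg/h

0.112464 kg/h


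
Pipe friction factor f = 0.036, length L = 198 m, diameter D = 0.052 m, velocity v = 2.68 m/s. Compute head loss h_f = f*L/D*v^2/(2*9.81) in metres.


v^2 = 2.68^2 = 7.1824 m^2/s^2
L/D = 198/0.052 = 3807.6923
h_f = f*(L/D)*v^2/(2g) = 0.036 * 3807.6923 * 7.1824 / 19.62 = 50.1805 m

50.1805 m
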